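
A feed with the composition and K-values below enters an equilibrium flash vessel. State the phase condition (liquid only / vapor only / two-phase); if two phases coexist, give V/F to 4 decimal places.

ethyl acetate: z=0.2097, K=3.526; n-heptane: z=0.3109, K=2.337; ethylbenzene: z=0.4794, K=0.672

vapor only

ΣzᵢKᵢ = 1.7881; Σzᵢ/Kᵢ = 0.9059.
Since Σzᵢ/Kᵢ < 1 the mixture is above its dew point — single vapor phase.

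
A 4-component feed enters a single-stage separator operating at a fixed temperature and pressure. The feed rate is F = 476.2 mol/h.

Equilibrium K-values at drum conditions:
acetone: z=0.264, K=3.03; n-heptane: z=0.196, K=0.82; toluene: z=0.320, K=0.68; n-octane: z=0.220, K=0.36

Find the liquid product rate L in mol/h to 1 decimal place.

L = 326.8 mol/h

Rachford–Rice: g(V/F) = Σ zᵢ(Kᵢ−1)/(1+V/F(Kᵢ−1)) = 0.
Feasibility: ΣzᵢKᵢ = 1.257, Σzᵢ/Kᵢ = 1.408 — both > 1, two phases present.
Iterate (Newton) starting at V/F = 0.54:
  V/F = 0.540: g = -0.1224, g' = -0.514 → V/F = 0.302
  V/F = 0.302: g = 0.0072, g' = -0.604 → V/F = 0.314
Converged at V/F = 0.314.
Then V = V/F·F = 0.3138·476.2 = 149.4 mol/h and L = F − V = 326.8 mol/h.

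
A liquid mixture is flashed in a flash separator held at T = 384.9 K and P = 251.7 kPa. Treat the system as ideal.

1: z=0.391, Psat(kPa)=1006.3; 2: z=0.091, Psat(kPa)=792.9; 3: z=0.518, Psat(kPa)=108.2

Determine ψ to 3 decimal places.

ψ = 0.661

Raoult's law: Kᵢ = Pᵢˢᵃᵗ/P = Pᵢˢᵃᵗ/251.7.
  K_1 = 1006.3/251.7 = 3.99801, K_2 = 792.9/251.7 = 3.15018, K_3 = 108.2/251.7 = 0.42988
Material balance + equilibrium reduce to Σ zᵢ(Kᵢ−1)/(1+ψ(Kᵢ−1)) = 0.
Feasibility: ΣzᵢKᵢ = 2.073, Σzᵢ/Kᵢ = 1.332 — both > 1, two phases present.
Newton–Raphson from ψ = 0.46:
  ψ = 0.460: g = 0.1908, g' = -1.037 → ψ = 0.644
  ψ = 0.644: g = 0.0153, g' = -0.904 → ψ = 0.661
Converged at ψ = 0.661.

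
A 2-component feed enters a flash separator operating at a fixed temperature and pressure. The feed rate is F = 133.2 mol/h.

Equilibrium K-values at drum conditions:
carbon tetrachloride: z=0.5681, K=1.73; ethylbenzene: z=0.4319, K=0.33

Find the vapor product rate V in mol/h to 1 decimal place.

V = 34.1 mol/h

Material balance + equilibrium reduce to Σ zᵢ(Kᵢ−1)/(1+V/F(Kᵢ−1)) = 0.
g(0) = ΣzᵢKᵢ − 1 = 0.1253 and g(1) = 1 − Σzᵢ/Kᵢ = -0.6372, so a root lies in (0, 1).
Iterate (Newton) starting at V/F = 0.55:
  V/F = 0.5500: g = -0.16232, g' = -0.6403 → V/F = 0.2965
  V/F = 0.2965: g = -0.02018, g' = -0.5065 → V/F = 0.2566
  V/F = 0.2566: g = -0.00019, g' = -0.4975 → V/F = 0.2563
Converged at V/F = 0.2563.
Then V = V/F·F = 0.2563·133.2 = 34.1 mol/h and L = F − V = 99.1 mol/h.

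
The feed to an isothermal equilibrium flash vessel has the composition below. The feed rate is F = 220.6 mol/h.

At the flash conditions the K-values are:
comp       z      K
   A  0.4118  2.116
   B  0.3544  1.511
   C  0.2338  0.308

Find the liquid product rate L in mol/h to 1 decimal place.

Material balance + equilibrium reduce to Σ zᵢ(Kᵢ−1)/(1+β(Kᵢ−1)) = 0.
Check two-phase: ΣzᵢKᵢ = 1.4789 > 1 and Σzᵢ/Kᵢ = 1.1883 > 1, so g(0) = 0.4789 > 0 and g(1) = -0.1883 < 0.
Newton–Raphson from β = 0.5:
  β = 0.5000: g = 0.19183, g' = -0.5318 → β = 0.8608
  β = 0.8608: g = -0.03993, g' = -0.8628 → β = 0.8145
  β = 0.8145: g = -0.00212, g' = -0.7748 → β = 0.8117
Converged at β = 0.8117.
Then V = β·F = 0.8117·220.6 = 179.1 mol/h and L = F − V = 41.5 mol/h.

L = 41.5 mol/h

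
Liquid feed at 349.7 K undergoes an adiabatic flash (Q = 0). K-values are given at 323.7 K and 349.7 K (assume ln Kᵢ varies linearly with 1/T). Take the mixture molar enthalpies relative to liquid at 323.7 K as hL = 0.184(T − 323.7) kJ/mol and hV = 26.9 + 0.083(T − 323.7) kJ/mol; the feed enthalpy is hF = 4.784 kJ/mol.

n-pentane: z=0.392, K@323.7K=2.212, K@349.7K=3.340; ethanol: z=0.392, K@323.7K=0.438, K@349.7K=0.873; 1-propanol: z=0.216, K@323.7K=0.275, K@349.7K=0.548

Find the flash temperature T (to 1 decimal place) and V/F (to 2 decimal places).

T = 325.2 K, V/F = 0.17

Adiabatic flash: solve Rachford–Rice at each trial T, then check hF = ψ·hV(T) + (1−ψ)·hL(T).
  T = 323.7 K: K = (2.212, 0.438, 0.275), RR gives ψ = 0.130, H_out = 3.492 kJ/mol
  T = 349.7 K: K = (3.340, 0.873, 0.548), RR gives ψ = 1.000, H_out = 29.058 kJ/mol
  T = 336.7 K: K = (2.740, 0.627, 0.393), RR gives ψ = 0.494, H_out = 15.042 kJ/mol
  T = 330.2 K: K = (2.467, 0.526, 0.330), RR gives ψ = 0.302, H_out = 9.126 kJ/mol
  T = 326.9 K: K = (2.335, 0.480, 0.301), RR gives ψ = 0.214, H_out = 6.279 kJ/mol
  T = 325.3 K: K = (2.273, 0.458, 0.288), RR gives ψ = 0.172, H_out = 4.894 kJ/mol
Linear interpolation between T = 323.7 (H_out = 3.492) and T = 325.3 (H_out = 4.894) on hF = 4.784 gives T ≈ 325.2 K, at which ψ = 0.17.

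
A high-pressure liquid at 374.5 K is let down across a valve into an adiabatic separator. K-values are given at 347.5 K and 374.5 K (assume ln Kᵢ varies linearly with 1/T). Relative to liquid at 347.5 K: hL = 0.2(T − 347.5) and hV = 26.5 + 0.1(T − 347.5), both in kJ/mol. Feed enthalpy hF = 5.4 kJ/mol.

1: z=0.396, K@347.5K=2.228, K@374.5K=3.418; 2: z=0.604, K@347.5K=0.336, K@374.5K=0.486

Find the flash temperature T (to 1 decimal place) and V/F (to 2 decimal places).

Adiabatic flash: solve Rachford–Rice at each trial T, then check hF = ψ·hV(T) + (1−ψ)·hL(T).
  T = 347.5 K: K = (2.228, 0.336), RR gives ψ = 0.105, H_out = 2.770 kJ/mol
  T = 374.5 K: K = (3.418, 0.486), RR gives ψ = 0.521, H_out = 17.791 kJ/mol
  T = 361.0 K: K = (2.782, 0.407), RR gives ψ = 0.329, H_out = 10.966 kJ/mol
  T = 354.2 K: K = (2.493, 0.370), RR gives ψ = 0.224, H_out = 7.129 kJ/mol
  T = 350.9 K: K = (2.360, 0.353), RR gives ψ = 0.168, H_out = 5.075 kJ/mol
  T = 352.5 K: K = (2.424, 0.361), RR gives ψ = 0.196, H_out = 6.090 kJ/mol
Linear interpolation between T = 350.9 (H_out = 5.075) and T = 352.5 (H_out = 6.090) on hF = 5.4 gives T ≈ 351.4 K, at which ψ = 0.18.

T = 351.4 K, V/F = 0.18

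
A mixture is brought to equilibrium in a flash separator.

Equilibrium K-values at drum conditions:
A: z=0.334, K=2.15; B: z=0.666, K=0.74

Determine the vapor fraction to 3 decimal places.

Binary case is linear: z₁(K₁−1)(1+ψ(K₂−1)) + z₂(K₂−1)(1+ψ(K₁−1)) = 0
⇒ ψ = [z₁(K₁−1)+z₂(K₂−1)] / [−(K₁−1)(K₂−1)] = 0.2109/0.2990 = 0.705

ψ = 0.705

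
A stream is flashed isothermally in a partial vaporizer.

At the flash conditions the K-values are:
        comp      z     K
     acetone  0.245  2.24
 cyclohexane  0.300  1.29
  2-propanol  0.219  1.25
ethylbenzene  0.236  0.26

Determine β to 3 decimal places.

β = 0.567

Let β = V/F and solve Σ zᵢ(Kᵢ−1)/(1+β(Kᵢ−1)) = 0.
g(0) = ΣzᵢKᵢ − 1 = 0.271 and g(1) = 1 − Σzᵢ/Kᵢ = -0.425, so a root lies in (0, 1).
Newton iteration, β⁰ = 0.5:
  β = 0.500: g = 0.0350, g' = -0.499 → β = 0.570
  β = 0.570: g = -0.0015, g' = -0.545 → β = 0.567
Converged at β = 0.567.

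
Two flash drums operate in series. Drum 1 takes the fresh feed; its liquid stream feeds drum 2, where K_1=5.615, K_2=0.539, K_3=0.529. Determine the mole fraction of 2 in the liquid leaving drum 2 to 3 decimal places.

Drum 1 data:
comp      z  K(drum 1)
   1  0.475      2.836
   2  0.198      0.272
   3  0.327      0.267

x_2 (drum 2) = 0.341

Drum 1:
Material balance + equilibrium reduce to Σ zᵢ(Kᵢ−1)/(1+ψ₁(Kᵢ−1)) = 0.
g(0) = ΣzᵢKᵢ − 1 = 0.488 and g(1) = 1 − Σzᵢ/Kᵢ = -1.120, so a root lies in (0, 1).
Iterate (Newton) starting at ψ₁ = 0.33:
  ψ₁ = 0.330: g = 0.0372, g' = -1.108 → ψ₁ = 0.364
Converged at ψ₁ = 0.364.
Drum-1 compositions:
  1: x = 0.285, y = 0.808
  2: x = 0.269, y = 0.073
  3: x = 0.446, y = 0.119
Drum-2 feed = drum-1 liquid: z₂ = (0.2848, 0.2693, 0.4459).
Drum 2:
Let ψ₂ = V/F and solve Σ zᵢ(Kᵢ−1)/(1+ψ₂(Kᵢ−1)) = 0.
Feasibility: ΣzᵢKᵢ = 1.980, Σzᵢ/Kᵢ = 1.393 — both > 1, two phases present.
Iterate (Newton) starting at ψ₂ = 0.5:
  ψ₂ = 0.500: g = -0.0387, g' = -0.820 → ψ₂ = 0.453
  ψ₂ = 0.453: g = 0.0015, g' = -0.887 → ψ₂ = 0.455
Converged at ψ₂ = 0.455.
  1: x = 0.092, y = 0.516
  2: x = 0.341, y = 0.184
  3: x = 0.567, y = 0.300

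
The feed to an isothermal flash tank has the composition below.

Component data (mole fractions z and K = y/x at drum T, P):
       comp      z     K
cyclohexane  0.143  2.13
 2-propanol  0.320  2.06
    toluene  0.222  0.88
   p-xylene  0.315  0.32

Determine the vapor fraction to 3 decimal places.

Rachford–Rice: g(ψ) = Σ zᵢ(Kᵢ−1)/(1+ψ(Kᵢ−1)) = 0.
Feasibility: ΣzᵢKᵢ = 1.260, Σzᵢ/Kᵢ = 1.459 — both > 1, two phases present.
Iterate (Newton) starting at ψ = 0.66:
  ψ = 0.660: g = -0.1254, g' = -0.668 → ψ = 0.472
  ψ = 0.472: g = -0.0123, g' = -0.557 → ψ = 0.450
Converged at ψ = 0.450.

ψ = 0.450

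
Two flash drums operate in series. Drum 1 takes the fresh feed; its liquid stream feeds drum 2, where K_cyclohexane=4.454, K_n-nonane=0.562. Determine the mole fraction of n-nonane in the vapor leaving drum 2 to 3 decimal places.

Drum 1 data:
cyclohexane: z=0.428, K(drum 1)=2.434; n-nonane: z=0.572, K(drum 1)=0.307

Drum 1:
Newton–Raphson from ψ₁ = 0.5:
  ψ₁ = 0.500: g = -0.2491, g' = -0.942 → ψ₁ = 0.235
  ψ₁ = 0.235: g = -0.0149, g' = -0.884 → ψ₁ = 0.219
Converged at ψ₁ = 0.219.
Drum-1 compositions:
  cyclohexane: x = 0.326, y = 0.793
  n-nonane: x = 0.674, y = 0.207
Drum-2 feed = drum-1 liquid: z₂ = (0.3258, 0.6742).
Drum 2:
Iterate (Newton) starting at ψ₂ = 0.61:
  ψ₂ = 0.610: g = -0.0408, g' = -0.644 → ψ₂ = 0.547
  ψ₂ = 0.547: g = 0.0014, g' = -0.690 → ψ₂ = 0.549
Converged at ψ₂ = 0.549.
  cyclohexane: x = 0.113, y = 0.501
  n-nonane: x = 0.887, y = 0.499

y_n-nonane (drum 2) = 0.499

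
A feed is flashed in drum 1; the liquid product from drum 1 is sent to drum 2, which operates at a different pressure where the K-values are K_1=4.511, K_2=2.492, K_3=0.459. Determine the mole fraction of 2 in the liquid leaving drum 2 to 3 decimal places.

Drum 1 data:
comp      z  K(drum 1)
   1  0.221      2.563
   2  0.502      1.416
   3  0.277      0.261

Drum 1:
Let ψ₁ = V/F and solve Σ zᵢ(Kᵢ−1)/(1+ψ₁(Kᵢ−1)) = 0.
Check two-phase: ΣzᵢKᵢ = 1.350 > 1 and Σzᵢ/Kᵢ = 1.502 > 1, so g(0) = 0.350 > 0 and g(1) = -0.502 < 0.
Newton–Raphson from ψ₁ = 0.49:
  ψ₁ = 0.490: g = 0.0482, g' = -0.605 → ψ₁ = 0.570
  ψ₁ = 0.570: g = -0.0020, g' = -0.659 → ψ₁ = 0.567
Converged at ψ₁ = 0.567.
Drum-1 compositions:
  1: x = 0.117, y = 0.300
  2: x = 0.406, y = 0.575
  3: x = 0.477, y = 0.124
Drum-2 feed = drum-1 liquid: z₂ = (0.1172, 0.4062, 0.4766).
Drum 2:
Material balance + equilibrium reduce to Σ zᵢ(Kᵢ−1)/(1+ψ₂(Kᵢ−1)) = 0.
g(0) = ΣzᵢKᵢ − 1 = 0.760 and g(1) = 1 − Σzᵢ/Kᵢ = -0.227, so a root lies in (0, 1).
Iterate (Newton) starting at ψ₂ = 0.54:
  ψ₂ = 0.540: g = 0.1135, g' = -0.728 → ψ₂ = 0.696
  ψ₂ = 0.696: g = 0.0033, g' = -0.698 → ψ₂ = 0.701
Converged at ψ₂ = 0.701.
  1: x = 0.034, y = 0.153
  2: x = 0.199, y = 0.495
  3: x = 0.768, y = 0.352

x_2 (drum 2) = 0.199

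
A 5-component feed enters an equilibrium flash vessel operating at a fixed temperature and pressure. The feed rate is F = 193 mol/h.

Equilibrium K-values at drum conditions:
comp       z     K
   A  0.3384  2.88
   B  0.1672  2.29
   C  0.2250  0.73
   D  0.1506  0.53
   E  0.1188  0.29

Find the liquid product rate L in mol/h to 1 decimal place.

Material balance + equilibrium reduce to Σ zᵢ(Kᵢ−1)/(1+β(Kᵢ−1)) = 0.
Check two-phase: ΣzᵢKᵢ = 1.6360 > 1 and Σzᵢ/Kᵢ = 1.1925 > 1, so g(0) = 0.6360 > 0 and g(1) = -0.1925 < 0.
Iterate (Newton) starting at β = 0.5:
  β = 0.5000: g = 0.16552, g' = -0.6433 → β = 0.7573
  β = 0.7573: g = 0.00289, g' = -0.6611 → β = 0.7617
Converged at β = 0.7616.
Then V = β·F = 0.7616·193 = 147.0 mol/h and L = F − V = 46.0 mol/h.

L = 46.0 mol/h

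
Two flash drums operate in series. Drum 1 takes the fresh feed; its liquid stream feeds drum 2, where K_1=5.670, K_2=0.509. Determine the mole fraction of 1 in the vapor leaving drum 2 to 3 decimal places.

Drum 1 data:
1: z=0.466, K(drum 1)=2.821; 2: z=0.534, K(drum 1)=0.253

y_1 (drum 2) = 0.539

Drum 1:
Material balance + equilibrium reduce to Σ zᵢ(Kᵢ−1)/(1+ψ₁(Kᵢ−1)) = 0.
Check two-phase: ΣzᵢKᵢ = 1.450 > 1 and Σzᵢ/Kᵢ = 2.276 > 1, so g(0) = 0.450 > 0 and g(1) = -1.276 < 0.
Binary case is linear: z₁(K₁−1)(1+ψ₁(K₂−1)) + z₂(K₂−1)(1+ψ₁(K₁−1)) = 0
⇒ ψ₁ = [z₁(K₁−1)+z₂(K₂−1)] / [−(K₁−1)(K₂−1)] = 0.4497/1.3603 = 0.331
Drum-1 compositions:
  1: x = 0.291, y = 0.821
  2: x = 0.709, y = 0.179
Drum-2 feed = drum-1 liquid: z₂ = (0.2909, 0.7091).
Drum 2:
Rachford–Rice: g(ψ₂) = Σ zᵢ(Kᵢ−1)/(1+ψ₂(Kᵢ−1)) = 0.
Check two-phase: ΣzᵢKᵢ = 2.010 > 1 and Σzᵢ/Kᵢ = 1.444 > 1, so g(0) = 1.010 > 0 and g(1) = -0.444 < 0.
Newton–Raphson from ψ₂ = 0.5:
  ψ₂ = 0.500: g = -0.0541, g' = -0.871 → ψ₂ = 0.438
  ψ₂ = 0.438: g = 0.0027, g' = -0.962 → ψ₂ = 0.441
Converged at ψ₂ = 0.441.
  1: x = 0.095, y = 0.539
  2: x = 0.905, y = 0.461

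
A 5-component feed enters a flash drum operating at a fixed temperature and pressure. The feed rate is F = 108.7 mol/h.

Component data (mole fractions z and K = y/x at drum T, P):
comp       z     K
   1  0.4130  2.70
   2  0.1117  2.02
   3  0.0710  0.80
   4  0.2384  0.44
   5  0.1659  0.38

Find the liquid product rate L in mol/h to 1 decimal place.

Rachford–Rice: g(V/F) = Σ zᵢ(Kᵢ−1)/(1+V/F(Kᵢ−1)) = 0.
Feasibility: ΣzᵢKᵢ = 1.5655, Σzᵢ/Kᵢ = 1.2754 — both > 1, two phases present.
Newton–Raphson from V/F = 0.58:
  V/F = 0.5800: g = 0.05071, g' = -0.6716 → V/F = 0.6555
  V/F = 0.6555: g = -0.00021, g' = -0.6801 → V/F = 0.6552
Converged at V/F = 0.6552.
Then V = V/F·F = 0.6552·108.7 = 71.2 mol/h and L = F − V = 37.5 mol/h.

L = 37.5 mol/h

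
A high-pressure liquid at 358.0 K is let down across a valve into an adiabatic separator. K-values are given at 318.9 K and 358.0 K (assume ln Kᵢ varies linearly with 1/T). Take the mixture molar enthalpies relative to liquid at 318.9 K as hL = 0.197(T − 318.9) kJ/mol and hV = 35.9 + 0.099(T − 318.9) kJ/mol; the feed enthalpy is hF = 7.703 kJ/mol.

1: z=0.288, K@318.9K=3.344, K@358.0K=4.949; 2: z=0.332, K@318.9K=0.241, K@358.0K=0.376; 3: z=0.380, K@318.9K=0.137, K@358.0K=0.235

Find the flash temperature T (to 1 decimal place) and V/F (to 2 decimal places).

T = 334.8 K, V/F = 0.13

Adiabatic flash: solve Rachford–Rice at each trial T, then check hF = ψ·hV(T) + (1−ψ)·hL(T).
  T = 318.9 K: K = (3.344, 0.241, 0.137), RR gives ψ = 0.050, H_out = 1.787 kJ/mol
  T = 358.0 K: K = (4.949, 0.376, 0.235), RR gives ψ = 0.231, H_out = 15.103 kJ/mol
  T = 338.4 K: K = (4.112, 0.305, 0.182), RR gives ψ = 0.150, H_out = 8.924 kJ/mol
  T = 328.6 K: K = (3.718, 0.272, 0.159), RR gives ψ = 0.103, H_out = 5.512 kJ/mol
  T = 333.5 K: K = (3.913, 0.288, 0.170), RR gives ψ = 0.127, H_out = 7.254 kJ/mol
  T = 335.9 K: K = (4.010, 0.296, 0.176), RR gives ψ = 0.138, H_out = 8.080 kJ/mol
Linear interpolation between T = 333.5 (H_out = 7.254) and T = 335.9 (H_out = 8.080) on hF = 7.703 gives T ≈ 334.8 K, at which ψ = 0.13.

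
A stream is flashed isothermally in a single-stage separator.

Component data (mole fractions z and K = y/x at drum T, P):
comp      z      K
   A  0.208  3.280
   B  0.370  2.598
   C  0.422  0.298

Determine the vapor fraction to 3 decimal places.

Newton–Raphson from ψ = 0.42:
  ψ = 0.420: g = 0.1759, g' = -1.039 → ψ = 0.589
  ψ = 0.589: g = 0.0015, g' = -1.052 → ψ = 0.591
Converged at ψ = 0.591.

ψ = 0.591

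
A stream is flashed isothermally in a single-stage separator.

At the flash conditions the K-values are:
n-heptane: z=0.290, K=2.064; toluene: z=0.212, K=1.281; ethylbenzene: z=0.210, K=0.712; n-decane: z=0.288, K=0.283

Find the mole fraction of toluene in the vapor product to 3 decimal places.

Newton–Raphson from β = 0.44:
  β = 0.440: g = -0.1077, g' = -0.504 → β = 0.226
  β = 0.226: g = -0.0065, g' = -0.459 → β = 0.212
Converged at β = 0.212.
Compositions from xᵢ = zᵢ/(1+β(Kᵢ−1)), yᵢ = Kᵢxᵢ:
  n-heptane: x = 0.237, y = 0.488
  toluene: x = 0.200, y = 0.256
  ethylbenzene: x = 0.224, y = 0.159
  n-decane: x = 0.340, y = 0.096

y_toluene = 0.256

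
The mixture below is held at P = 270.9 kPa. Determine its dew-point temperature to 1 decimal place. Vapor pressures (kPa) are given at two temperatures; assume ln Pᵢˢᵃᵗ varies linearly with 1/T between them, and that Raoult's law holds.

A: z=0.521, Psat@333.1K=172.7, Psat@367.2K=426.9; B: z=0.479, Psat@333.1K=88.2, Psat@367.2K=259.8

T = 360.4 K

Dew-point temperature: Σzᵢ·P/Pᵢˢᵃᵗ(T) = 1. Interpolate ln Pᵢˢᵃᵗ = aᵢ + bᵢ/T.
  T = 333.1 K: ΣzᵢP/Pᵢˢᵃᵗ = 2.2885
  T = 367.2 K: ΣzᵢP/Pᵢˢᵃᵗ = 0.8301
  T = 350.1 K: ΣzᵢP/Pᵢˢᵃᵗ = 1.3454
  T = 358.6 K: ΣzᵢP/Pᵢˢᵃᵗ = 1.0520
  T = 362.9 K: ΣzᵢP/Pᵢˢᵃᵗ = 0.9331
  T = 360.8 K: ΣzᵢP/Pᵢˢᵃᵗ = 0.9890
Interpolating between 358.6 K and 360.8 K gives T ≈ 360.4 K.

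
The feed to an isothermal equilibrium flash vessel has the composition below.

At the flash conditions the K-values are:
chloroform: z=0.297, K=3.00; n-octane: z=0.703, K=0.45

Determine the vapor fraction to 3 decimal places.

Let ψ = V/F and solve Σ zᵢ(Kᵢ−1)/(1+ψ(Kᵢ−1)) = 0.
g(0) = ΣzᵢKᵢ − 1 = 0.207 and g(1) = 1 − Σzᵢ/Kᵢ = -0.661, so a root lies in (0, 1).
Binary case is linear: z₁(K₁−1)(1+ψ(K₂−1)) + z₂(K₂−1)(1+ψ(K₁−1)) = 0
⇒ ψ = [z₁(K₁−1)+z₂(K₂−1)] / [−(K₁−1)(K₂−1)] = 0.2073/1.1000 = 0.189

ψ = 0.189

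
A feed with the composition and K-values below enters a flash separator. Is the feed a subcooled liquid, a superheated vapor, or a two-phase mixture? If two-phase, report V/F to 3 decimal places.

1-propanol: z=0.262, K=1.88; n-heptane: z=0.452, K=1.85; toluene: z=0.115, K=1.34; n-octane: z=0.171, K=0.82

ΣzᵢKᵢ = 1.623; Σzᵢ/Kᵢ = 0.678.
Since Σzᵢ/Kᵢ < 1 the mixture is above its dew point — single vapor phase.

superheated vapor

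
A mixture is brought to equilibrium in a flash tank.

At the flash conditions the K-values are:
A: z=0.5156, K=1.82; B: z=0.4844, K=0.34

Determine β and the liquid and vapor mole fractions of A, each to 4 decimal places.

β = 0.1905, x_A = 0.4459, y_A = 0.8116

Material balance + equilibrium reduce to Σ zᵢ(Kᵢ−1)/(1+β(Kᵢ−1)) = 0.
g(0) = ΣzᵢKᵢ − 1 = 0.1031 and g(1) = 1 − Σzᵢ/Kᵢ = -0.7080, so a root lies in (0, 1).
Binary case is linear: z₁(K₁−1)(1+β(K₂−1)) + z₂(K₂−1)(1+β(K₁−1)) = 0
⇒ β = [z₁(K₁−1)+z₂(K₂−1)] / [−(K₁−1)(K₂−1)] = 0.10309/0.54120 = 0.1905
Compositions from xᵢ = zᵢ/(1+β(Kᵢ−1)), yᵢ = Kᵢxᵢ:
  A: x = 0.4459, y = 0.8116
  B: x = 0.5541, y = 0.1884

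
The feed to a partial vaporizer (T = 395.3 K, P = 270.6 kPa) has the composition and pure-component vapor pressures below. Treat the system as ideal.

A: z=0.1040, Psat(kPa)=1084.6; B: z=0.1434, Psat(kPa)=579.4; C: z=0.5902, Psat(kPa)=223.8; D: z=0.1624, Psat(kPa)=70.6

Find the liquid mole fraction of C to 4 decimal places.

x_C = 0.6279

Raoult's law: Kᵢ = Pᵢˢᵃᵗ/P = Pᵢˢᵃᵗ/270.6.
  K_A = 1084.6/270.6 = 4.008130, K_B = 579.4/270.6 = 2.141168, K_C = 223.8/270.6 = 0.827051, K_D = 70.6/270.6 = 0.260902
Let ψ = V/F and solve Σ zᵢ(Kᵢ−1)/(1+ψ(Kᵢ−1)) = 0.
Feasibility: ΣzᵢKᵢ = 1.2544, Σzᵢ/Kᵢ = 1.4290 — both > 1, two phases present.
Newton–Raphson from ψ = 0.31:
  ψ = 0.3100: g = 0.01920, g' = -0.5229 → ψ = 0.3467
  ψ = 0.3467: g = 0.00041, g' = -0.5017 → ψ = 0.3475
Converged at ψ = 0.3475.
Compositions from xᵢ = zᵢ/(1+ψ(Kᵢ−1)), yᵢ = Kᵢxᵢ:
  A: x = 0.0508, y = 0.2038
  B: x = 0.1027, y = 0.2199
  C: x = 0.6279, y = 0.5193
  D: x = 0.2185, y = 0.0570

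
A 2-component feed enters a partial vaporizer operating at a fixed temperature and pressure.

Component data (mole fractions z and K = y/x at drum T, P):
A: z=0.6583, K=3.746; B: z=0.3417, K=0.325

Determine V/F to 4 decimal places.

V/F = 0.8508

Binary case is linear: z₁(K₁−1)(1+V/F(K₂−1)) + z₂(K₂−1)(1+V/F(K₁−1)) = 0
⇒ V/F = [z₁(K₁−1)+z₂(K₂−1)] / [−(K₁−1)(K₂−1)] = 1.57704/1.85355 = 0.8508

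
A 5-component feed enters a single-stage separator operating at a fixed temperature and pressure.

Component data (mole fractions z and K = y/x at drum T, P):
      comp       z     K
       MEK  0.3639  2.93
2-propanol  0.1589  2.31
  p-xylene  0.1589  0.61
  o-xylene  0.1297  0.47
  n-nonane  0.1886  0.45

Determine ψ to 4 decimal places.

Material balance + equilibrium reduce to Σ zᵢ(Kᵢ−1)/(1+ψ(Kᵢ−1)) = 0.
Check two-phase: ΣzᵢKᵢ = 1.6760 > 1 and Σzᵢ/Kᵢ = 1.1485 > 1, so g(0) = 0.6760 > 0 and g(1) = -0.1485 < 0.
Iterate (Newton) starting at ψ = 0.5:
  ψ = 0.5000: g = 0.16961, g' = -0.6639 → ψ = 0.7555
  ψ = 0.7555: g = 0.01037, g' = -0.6101 → ψ = 0.7725
  ψ = 0.7725: g = -0.00002, g' = -0.6123 → ψ = 0.7724
Converged at ψ = 0.7724.

ψ = 0.7724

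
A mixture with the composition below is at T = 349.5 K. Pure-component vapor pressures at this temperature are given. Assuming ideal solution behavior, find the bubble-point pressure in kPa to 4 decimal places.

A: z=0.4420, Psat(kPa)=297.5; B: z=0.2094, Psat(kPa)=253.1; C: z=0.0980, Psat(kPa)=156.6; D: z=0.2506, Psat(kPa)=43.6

At the bubble point ψ → 0, so ΣzᵢKᵢ = 1 with Kᵢ = Pᵢˢᵃᵗ/P ⇒ P = ΣzᵢPᵢˢᵃᵗ.
P = 0.4420·297.5 + 0.2094·253.1 + 0.0980·156.6 + 0.2506·43.6 = 210.7671 kPa

Pbub = 210.7671 kPa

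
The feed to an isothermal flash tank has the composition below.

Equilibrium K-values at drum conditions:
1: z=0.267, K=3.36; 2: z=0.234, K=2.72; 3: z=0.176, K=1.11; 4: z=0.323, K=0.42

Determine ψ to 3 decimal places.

Material balance + equilibrium reduce to Σ zᵢ(Kᵢ−1)/(1+ψ(Kᵢ−1)) = 0.
g(0) = ΣzᵢKᵢ − 1 = 0.865 and g(1) = 1 − Σzᵢ/Kᵢ = -0.093, so a root lies in (0, 1).
Newton–Raphson from ψ = 0.52:
  ψ = 0.520: g = 0.2454, g' = -0.717 → ψ = 0.862
  ψ = 0.862: g = 0.0127, g' = -0.710 → ψ = 0.880
Converged at ψ = 0.880.

ψ = 0.880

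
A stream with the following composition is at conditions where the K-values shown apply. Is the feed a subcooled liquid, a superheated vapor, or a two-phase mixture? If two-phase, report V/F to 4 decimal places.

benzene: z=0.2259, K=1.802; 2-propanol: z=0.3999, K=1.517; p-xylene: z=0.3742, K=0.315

ΣzᵢKᵢ = 1.1316; Σzᵢ/Kᵢ = 1.5769.
Both exceed 1, so a two-phase solution exists.
Let ψ = V/F and solve Σ zᵢ(Kᵢ−1)/(1+ψ(Kᵢ−1)) = 0.
Iterate (Newton) starting at ψ = 0.47:
  ψ = 0.4700: g = -0.08013, g' = -0.5277 → ψ = 0.3182
  ψ = 0.3182: g = -0.00587, g' = -0.4581 → ψ = 0.3053
Converged at ψ = 0.3053.

two-phase, V/F = 0.3053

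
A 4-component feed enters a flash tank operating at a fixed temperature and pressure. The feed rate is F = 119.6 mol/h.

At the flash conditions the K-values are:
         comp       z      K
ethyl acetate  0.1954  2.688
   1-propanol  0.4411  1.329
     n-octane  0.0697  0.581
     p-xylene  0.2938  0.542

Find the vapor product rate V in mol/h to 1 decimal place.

V = 95.3 mol/h

Rachford–Rice: g(β) = Σ zᵢ(Kᵢ−1)/(1+β(Kᵢ−1)) = 0.
Feasibility: ΣzᵢKᵢ = 1.3112, Σzᵢ/Kᵢ = 1.0666 — both > 1, two phases present.
Newton–Raphson from β = 0.44:
  β = 0.4400: g = 0.11171, g' = -0.3348 → β = 0.7736
  β = 0.7736: g = 0.00710, g' = -0.3097 → β = 0.7966
  β = 0.7966: g = -0.00002, g' = -0.3116 → β = 0.7965
Converged at β = 0.7965.
Then V = β·F = 0.7965·119.6 = 95.3 mol/h and L = F − V = 24.3 mol/h.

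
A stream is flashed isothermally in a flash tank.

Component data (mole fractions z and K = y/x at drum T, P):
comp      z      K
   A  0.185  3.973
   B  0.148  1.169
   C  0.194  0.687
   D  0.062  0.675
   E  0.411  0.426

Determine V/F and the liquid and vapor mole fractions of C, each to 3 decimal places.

V/F = 0.220, x_C = 0.208, y_C = 0.143

Material balance + equilibrium reduce to Σ zᵢ(Kᵢ−1)/(1+V/F(Kᵢ−1)) = 0.
g(0) = ΣzᵢKᵢ − 1 = 0.258 and g(1) = 1 − Σzᵢ/Kᵢ = -0.512, so a root lies in (0, 1).
Newton iteration, V/F⁰ = 0.63:
  V/F = 0.630: g = -0.2565, g' = -0.574 → V/F = 0.183
  V/F = 0.183: g = 0.0311, g' = -0.888 → V/F = 0.218
  V/F = 0.218: g = 0.0014, g' = -0.812 → V/F = 0.220
Converged at V/F = 0.220.
Compositions from xᵢ = zᵢ/(1+V/F(Kᵢ−1)), yᵢ = Kᵢxᵢ:
  A: x = 0.112, y = 0.445
  B: x = 0.143, y = 0.167
  C: x = 0.208, y = 0.143
  D: x = 0.067, y = 0.045
  E: x = 0.470, y = 0.200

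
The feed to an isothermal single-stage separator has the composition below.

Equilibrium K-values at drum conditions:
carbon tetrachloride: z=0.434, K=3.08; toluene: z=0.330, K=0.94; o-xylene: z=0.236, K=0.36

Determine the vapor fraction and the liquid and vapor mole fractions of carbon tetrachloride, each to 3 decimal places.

Let ψ = V/F and solve Σ zᵢ(Kᵢ−1)/(1+ψ(Kᵢ−1)) = 0.
Feasibility: ΣzᵢKᵢ = 1.732, Σzᵢ/Kᵢ = 1.148 — both > 1, two phases present.
Newton iteration, ψ⁰ = 0.36:
  ψ = 0.360: g = 0.2997, g' = -0.778 → ψ = 0.745
  ψ = 0.745: g = 0.0446, g' = -0.643 → ψ = 0.814
  ψ = 0.814: g = -0.0012, g' = -0.682 → ψ = 0.813
Converged at ψ = 0.813.
Compositions from xᵢ = zᵢ/(1+ψ(Kᵢ−1)), yᵢ = Kᵢxᵢ:
  carbon tetrachloride: x = 0.161, y = 0.497
  toluene: x = 0.347, y = 0.326
  o-xylene: x = 0.492, y = 0.177

ψ = 0.813, x_carbon tetrachloride = 0.161, y_carbon tetrachloride = 0.497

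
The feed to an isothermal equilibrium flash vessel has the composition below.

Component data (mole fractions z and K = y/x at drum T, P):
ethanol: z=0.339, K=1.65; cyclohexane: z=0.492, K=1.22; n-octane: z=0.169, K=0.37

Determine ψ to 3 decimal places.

Newton–Raphson from ψ = 0.5:
  ψ = 0.500: g = 0.1084, g' = -0.244 → ψ = 0.944
  ψ = 0.944: g = -0.0367, g' = -0.480 → ψ = 0.868
  ψ = 0.868: g = -0.0032, g' = -0.402 → ψ = 0.860
Converged at ψ = 0.860.

ψ = 0.860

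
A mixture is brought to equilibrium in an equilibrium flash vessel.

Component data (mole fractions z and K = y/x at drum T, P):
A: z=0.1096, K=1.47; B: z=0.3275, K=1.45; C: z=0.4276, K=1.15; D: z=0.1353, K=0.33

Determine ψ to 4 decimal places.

Material balance + equilibrium reduce to Σ zᵢ(Kᵢ−1)/(1+ψ(Kᵢ−1)) = 0.
Check two-phase: ΣzᵢKᵢ = 1.1724 > 1 and Σzᵢ/Kᵢ = 1.0822 > 1, so g(0) = 0.1724 > 0 and g(1) = -0.0822 < 0.
Iterate (Newton) starting at ψ = 0.5:
  ψ = 0.5000: g = 0.08536, g' = -0.2057 → ψ = 0.9149
  ψ = 0.9149: g = -0.03742, g' = -0.4581 → ψ = 0.8332
  ψ = 0.8332: g = -0.00400, g' = -0.3664 → ψ = 0.8223
  ψ = 0.8223: g = -0.00005, g' = -0.3568 → ψ = 0.8222
Converged at ψ = 0.8222.

ψ = 0.8222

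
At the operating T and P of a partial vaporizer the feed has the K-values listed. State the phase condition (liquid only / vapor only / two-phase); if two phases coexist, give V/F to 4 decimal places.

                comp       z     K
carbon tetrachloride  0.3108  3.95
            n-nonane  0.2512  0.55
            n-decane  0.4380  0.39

two-phase, V/F = 0.3274

ΣzᵢKᵢ = 1.5366; Σzᵢ/Kᵢ = 1.6585.
Both exceed 1, so a two-phase solution exists.
Iterate (Newton) starting at ψ = 0.5:
  ψ = 0.5000: g = -0.15984, g' = -0.8637 → ψ = 0.3149
  ψ = 0.3149: g = 0.01288, g' = -1.0456 → ψ = 0.3272
  ψ = 0.3272: g = 0.00013, g' = -1.0246 → ψ = 0.3274
Converged at ψ = 0.3274.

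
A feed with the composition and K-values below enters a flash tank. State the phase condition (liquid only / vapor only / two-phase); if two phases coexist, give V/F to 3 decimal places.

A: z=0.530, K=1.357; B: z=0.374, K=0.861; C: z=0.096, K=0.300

ΣzᵢKᵢ = 1.070; Σzᵢ/Kᵢ = 1.145.
Both exceed 1, so a two-phase solution exists.
Material balance + equilibrium reduce to Σ zᵢ(Kᵢ−1)/(1+ψ(Kᵢ−1)) = 0.
Newton iteration, ψ⁰ = 0.5:
  ψ = 0.500: g = 0.0013, g' = -0.168 → ψ = 0.508
Converged at ψ = 0.508.

two-phase, V/F = 0.508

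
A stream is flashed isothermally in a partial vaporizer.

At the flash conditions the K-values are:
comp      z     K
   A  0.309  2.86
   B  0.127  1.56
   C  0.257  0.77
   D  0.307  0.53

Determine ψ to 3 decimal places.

Material balance + equilibrium reduce to Σ zᵢ(Kᵢ−1)/(1+ψ(Kᵢ−1)) = 0.
g(0) = ΣzᵢKᵢ − 1 = 0.442 and g(1) = 1 − Σzᵢ/Kᵢ = -0.102, so a root lies in (0, 1).
Iterate (Newton) starting at ψ = 0.46:
  ψ = 0.460: g = 0.1161, g' = -0.463 → ψ = 0.711
  ψ = 0.711: g = 0.0111, g' = -0.391 → ψ = 0.739
Converged at ψ = 0.739.

ψ = 0.739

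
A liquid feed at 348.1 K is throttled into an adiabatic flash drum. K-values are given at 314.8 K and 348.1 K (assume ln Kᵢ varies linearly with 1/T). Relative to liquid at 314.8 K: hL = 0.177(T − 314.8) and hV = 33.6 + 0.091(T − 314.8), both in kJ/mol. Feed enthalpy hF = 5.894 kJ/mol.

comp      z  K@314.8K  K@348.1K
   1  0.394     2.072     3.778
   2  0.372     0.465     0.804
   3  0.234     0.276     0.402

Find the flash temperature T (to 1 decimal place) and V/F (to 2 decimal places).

T = 317.8 K, V/F = 0.16

Adiabatic flash: solve Rachford–Rice at each trial T, then check hF = ψ·hV(T) + (1−ψ)·hL(T).
  T = 314.8 K: K = (2.072, 0.465, 0.276), RR gives ψ = 0.082, H_out = 2.754 kJ/mol
  T = 348.1 K: K = (3.778, 0.804, 0.402), RR gives ψ = 0.776, H_out = 29.733 kJ/mol
  T = 331.5 K: K = (2.843, 0.620, 0.336), RR gives ψ = 0.458, H_out = 17.677 kJ/mol
  T = 323.1 K: K = (2.435, 0.539, 0.305), RR gives ψ = 0.286, H_out = 10.886 kJ/mol
  T = 319.0 K: K = (2.251, 0.501, 0.291), RR gives ψ = 0.192, H_out = 7.128 kJ/mol
  T = 316.9 K: K = (2.160, 0.483, 0.283), RR gives ψ = 0.139, H_out = 5.022 kJ/mol
Linear interpolation between T = 316.9 (H_out = 5.022) and T = 319.0 (H_out = 7.128) on hF = 5.894 gives T ≈ 317.8 K, at which ψ = 0.16.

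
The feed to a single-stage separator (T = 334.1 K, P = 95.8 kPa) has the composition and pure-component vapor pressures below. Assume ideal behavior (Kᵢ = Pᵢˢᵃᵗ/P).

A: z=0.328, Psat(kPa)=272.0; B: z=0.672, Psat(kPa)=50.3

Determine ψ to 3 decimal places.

Raoult's law: Kᵢ = Pᵢˢᵃᵗ/P = Pᵢˢᵃᵗ/95.8.
  K_A = 272.0/95.8 = 2.83925, K_B = 50.3/95.8 = 0.52505
Let ψ = V/F and solve Σ zᵢ(Kᵢ−1)/(1+ψ(Kᵢ−1)) = 0.
g(0) = ΣzᵢKᵢ − 1 = 0.284 and g(1) = 1 − Σzᵢ/Kᵢ = -0.395, so a root lies in (0, 1).
Binary case is linear: z₁(K₁−1)(1+ψ(K₂−1)) + z₂(K₂−1)(1+ψ(K₁−1)) = 0
⇒ ψ = [z₁(K₁−1)+z₂(K₂−1)] / [−(K₁−1)(K₂−1)] = 0.2841/0.8735 = 0.325

ψ = 0.325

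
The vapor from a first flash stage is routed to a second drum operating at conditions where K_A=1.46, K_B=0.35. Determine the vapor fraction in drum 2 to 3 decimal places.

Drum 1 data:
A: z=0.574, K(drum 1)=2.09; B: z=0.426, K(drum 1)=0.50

V/F (drum 2) = 0.266

Drum 1:
Binary case is linear: z₁(K₁−1)(1+ψ₁(K₂−1)) + z₂(K₂−1)(1+ψ₁(K₁−1)) = 0
⇒ ψ₁ = [z₁(K₁−1)+z₂(K₂−1)] / [−(K₁−1)(K₂−1)] = 0.4127/0.5450 = 0.757
Drum-1 compositions:
  A: x = 0.314, y = 0.657
  B: x = 0.686, y = 0.343
Drum-2 feed = drum-1 vapor: z₂ = (0.6572, 0.3428).
Drum 2:
Let ψ₂ = V/F and solve Σ zᵢ(Kᵢ−1)/(1+ψ₂(Kᵢ−1)) = 0.
g(0) = ΣzᵢKᵢ − 1 = 0.080 and g(1) = 1 − Σzᵢ/Kᵢ = -0.429, so a root lies in (0, 1).
Binary case is linear: z₁(K₁−1)(1+ψ₂(K₂−1)) + z₂(K₂−1)(1+ψ₂(K₁−1)) = 0
⇒ ψ₂ = [z₁(K₁−1)+z₂(K₂−1)] / [−(K₁−1)(K₂−1)] = 0.0795/0.2990 = 0.266
  A: x = 0.586, y = 0.855
  B: x = 0.414, y = 0.145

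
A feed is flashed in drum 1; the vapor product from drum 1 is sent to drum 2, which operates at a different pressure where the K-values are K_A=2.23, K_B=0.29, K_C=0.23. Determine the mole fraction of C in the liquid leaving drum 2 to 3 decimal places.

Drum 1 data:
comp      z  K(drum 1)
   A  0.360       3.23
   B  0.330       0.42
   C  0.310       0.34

x_C (drum 2) = 0.288

Drum 1:
Rachford–Rice: g(ψ₁) = Σ zᵢ(Kᵢ−1)/(1+ψ₁(Kᵢ−1)) = 0.
Feasibility: ΣzᵢKᵢ = 1.407, Σzᵢ/Kᵢ = 1.809 — both > 1, two phases present.
Iterate (Newton) starting at ψ₁ = 0.67:
  ψ₁ = 0.670: g = -0.3580, g' = -1.019 → ψ₁ = 0.319
  ψ₁ = 0.319: g = -0.0245, g' = -0.995 → ψ₁ = 0.294
Converged at ψ₁ = 0.294.
Drum-1 compositions:
  A: x = 0.217, y = 0.702
  B: x = 0.398, y = 0.167
  C: x = 0.385, y = 0.131
Drum-2 feed = drum-1 vapor: z₂ = (0.7021, 0.1671, 0.1308).
Drum 2:
Let ψ₂ = V/F and solve Σ zᵢ(Kᵢ−1)/(1+ψ₂(Kᵢ−1)) = 0.
Check two-phase: ΣzᵢKᵢ = 1.644 > 1 and Σzᵢ/Kᵢ = 1.460 > 1, so g(0) = 0.644 > 0 and g(1) = -0.460 < 0.
Iterate (Newton) starting at ψ₂ = 0.6:
  ψ₂ = 0.600: g = 0.1029, g' = -0.875 → ψ₂ = 0.718
  ψ₂ = 0.718: g = -0.0083, g' = -1.037 → ψ₂ = 0.710
Converged at ψ₂ = 0.710.
  A: x = 0.375, y = 0.836
  B: x = 0.337, y = 0.098
  C: x = 0.288, y = 0.066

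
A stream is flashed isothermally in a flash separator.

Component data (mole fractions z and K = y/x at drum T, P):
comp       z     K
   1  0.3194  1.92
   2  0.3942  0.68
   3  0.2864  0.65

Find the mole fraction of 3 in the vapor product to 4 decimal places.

y_3 = 0.2017

Rachford–Rice: g(ψ) = Σ zᵢ(Kᵢ−1)/(1+ψ(Kᵢ−1)) = 0.
g(0) = ΣzᵢKᵢ − 1 = 0.0675 and g(1) = 1 − Σzᵢ/Kᵢ = -0.1867, so a root lies in (0, 1).
Newton–Raphson from ψ = 0.5:
  ψ = 0.5000: g = -0.07041, g' = -0.2356 → ψ = 0.2011
  ψ = 0.2011: g = 0.00531, g' = -0.2792 → ψ = 0.2202
  ψ = 0.2202: g = 0.00004, g' = -0.2748 → ψ = 0.2203
Converged at ψ = 0.2203.
Compositions from xᵢ = zᵢ/(1+ψ(Kᵢ−1)), yᵢ = Kᵢxᵢ:
  1: x = 0.2656, y = 0.5099
  2: x = 0.4241, y = 0.2884
  3: x = 0.3103, y = 0.2017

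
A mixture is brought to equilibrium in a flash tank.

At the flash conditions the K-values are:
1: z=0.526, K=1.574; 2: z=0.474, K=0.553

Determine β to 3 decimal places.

β = 0.351

Iterate (Newton) starting at β = 0.62:
  β = 0.620: g = -0.0704, g' = -0.276 → β = 0.364
  β = 0.364: g = -0.0034, g' = -0.254 → β = 0.351
Converged at β = 0.351.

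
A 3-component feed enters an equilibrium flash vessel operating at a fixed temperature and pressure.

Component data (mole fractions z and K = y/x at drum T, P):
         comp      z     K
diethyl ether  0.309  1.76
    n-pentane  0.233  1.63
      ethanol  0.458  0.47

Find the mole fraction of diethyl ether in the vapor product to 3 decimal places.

y_diethyl ether = 0.424

Newton–Raphson from ψ = 0.5:
  ψ = 0.500: g = -0.0485, g' = -0.385 → ψ = 0.374
  ψ = 0.374: g = -0.0012, g' = -0.369 → ψ = 0.371
Converged at ψ = 0.371.
Compositions from xᵢ = zᵢ/(1+ψ(Kᵢ−1)), yᵢ = Kᵢxᵢ:
  diethyl ether: x = 0.241, y = 0.424
  n-pentane: x = 0.189, y = 0.308
  ethanol: x = 0.570, y = 0.268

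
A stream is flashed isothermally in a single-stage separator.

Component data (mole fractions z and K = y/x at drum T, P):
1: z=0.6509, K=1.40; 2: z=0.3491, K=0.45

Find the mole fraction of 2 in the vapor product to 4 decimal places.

y_2 = 0.1895

Material balance + equilibrium reduce to Σ zᵢ(Kᵢ−1)/(1+ψ(Kᵢ−1)) = 0.
Feasibility: ΣzᵢKᵢ = 1.0684, Σzᵢ/Kᵢ = 1.2407 — both > 1, two phases present.
Newton–Raphson from ψ = 0.4:
  ψ = 0.4000: g = -0.02171, g' = -0.2510 → ψ = 0.3135
  ψ = 0.3135: g = -0.00066, g' = -0.2364 → ψ = 0.3107
Converged at ψ = 0.3107.
Compositions from xᵢ = zᵢ/(1+ψ(Kᵢ−1)), yᵢ = Kᵢxᵢ:
  1: x = 0.5789, y = 0.8105
  2: x = 0.4211, y = 0.1895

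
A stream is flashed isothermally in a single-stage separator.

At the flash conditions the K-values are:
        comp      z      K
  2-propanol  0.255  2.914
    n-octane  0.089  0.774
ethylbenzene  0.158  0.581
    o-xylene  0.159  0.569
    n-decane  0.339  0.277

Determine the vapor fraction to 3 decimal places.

ψ = 0.083

Newton–Raphson from ψ = 0.5:
  ψ = 0.500: g = -0.3282, g' = -0.777 → ψ = 0.077
  ψ = 0.077: g = 0.0057, g' = -0.973 → ψ = 0.083
Converged at ψ = 0.083.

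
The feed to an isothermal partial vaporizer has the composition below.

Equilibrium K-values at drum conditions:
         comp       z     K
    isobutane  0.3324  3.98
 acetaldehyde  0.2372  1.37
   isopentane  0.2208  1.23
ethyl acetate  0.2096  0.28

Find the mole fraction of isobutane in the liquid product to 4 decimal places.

x_isobutane = 0.0940

Let β = V/F and solve Σ zᵢ(Kᵢ−1)/(1+β(Kᵢ−1)) = 0.
Check two-phase: ΣzᵢKᵢ = 1.9782 > 1 and Σzᵢ/Kᵢ = 1.1847 > 1, so g(0) = 0.9782 > 0 and g(1) = -0.1847 < 0.
Newton–Raphson from β = 0.63:
  β = 0.6300: g = 0.18359, g' = -0.7507 → β = 0.8745
  β = 0.8745: g = -0.02424, g' = -1.0459 → β = 0.8514
  β = 0.8514: g = -0.00069, g' = -0.9883 → β = 0.8507
Converged at β = 0.8507.
Compositions from xᵢ = zᵢ/(1+β(Kᵢ−1)), yᵢ = Kᵢxᵢ:
  isobutane: x = 0.0940, y = 0.3742
  acetaldehyde: x = 0.1804, y = 0.2472
  isopentane: x = 0.1847, y = 0.2271
  ethyl acetate: x = 0.5409, y = 0.1514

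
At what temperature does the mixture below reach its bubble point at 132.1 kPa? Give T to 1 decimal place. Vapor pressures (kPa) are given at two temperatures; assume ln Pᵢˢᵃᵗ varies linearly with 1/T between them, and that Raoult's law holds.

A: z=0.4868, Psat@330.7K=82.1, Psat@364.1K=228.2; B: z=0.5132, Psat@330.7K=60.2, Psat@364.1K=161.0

T = 350.6 K

Bubble-point temperature: ΣzᵢPᵢˢᵃᵗ(T) = P. Interpolate ln Pᵢˢᵃᵗ = aᵢ + bᵢ/T.
  T = 330.7 K: ΣzᵢPᵢˢᵃᵗ = 70.86 kPa
  T = 364.1 K: ΣzᵢPᵢˢᵃᵗ = 193.71 kPa
  T = 347.4 K: ΣzᵢPᵢˢᵃᵗ = 120.02 kPa
  T = 355.8 K: ΣzᵢPᵢˢᵃᵗ = 153.56 kPa
  T = 351.6 K: ΣzᵢPᵢˢᵃᵗ = 135.96 kPa
  T = 349.5 K: ΣzᵢPᵢˢᵃᵗ = 127.79 kPa
Interpolating between 349.5 K and 351.6 K gives T ≈ 350.6 K.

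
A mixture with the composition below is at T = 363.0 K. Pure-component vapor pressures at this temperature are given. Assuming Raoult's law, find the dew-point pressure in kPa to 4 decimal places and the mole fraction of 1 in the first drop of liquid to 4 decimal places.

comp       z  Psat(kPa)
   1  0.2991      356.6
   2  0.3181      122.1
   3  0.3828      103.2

At the dew point ψ → 1, so Σzᵢ/Kᵢ = 1 with Kᵢ = Pᵢˢᵃᵗ/P ⇒ 1/P = Σzᵢ/Pᵢˢᵃᵗ.
1/P = 0.2991/356.6 + 0.3181/122.1 + 0.3828/103.2 = 0.0071533 ⇒ P = 139.7956 kPa
xᵢ = zᵢP/Pᵢˢᵃᵗ ⇒ x_1 = 0.2991·139.7956/356.6 = 0.1173

Pdew = 139.7956 kPa, x_1 = 0.1173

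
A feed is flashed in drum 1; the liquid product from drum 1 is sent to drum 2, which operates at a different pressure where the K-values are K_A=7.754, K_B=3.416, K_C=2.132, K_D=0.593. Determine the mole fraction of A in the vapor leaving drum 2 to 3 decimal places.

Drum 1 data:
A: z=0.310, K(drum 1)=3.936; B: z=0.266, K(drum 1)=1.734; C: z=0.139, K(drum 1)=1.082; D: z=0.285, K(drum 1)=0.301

Drum 1:
Rachford–Rice: g(ψ₁) = Σ zᵢ(Kᵢ−1)/(1+ψ₁(Kᵢ−1)) = 0.
g(0) = ΣzᵢKᵢ − 1 = 0.918 and g(1) = 1 − Σzᵢ/Kᵢ = -0.307, so a root lies in (0, 1).
Newton–Raphson from ψ₁ = 0.44:
  ψ₁ = 0.440: g = 0.2680, g' = -0.882 → ψ₁ = 0.744
  ψ₁ = 0.744: g = 0.0079, g' = -0.929 → ψ₁ = 0.752
Converged at ψ₁ = 0.752.
Drum-1 compositions:
  A: x = 0.097, y = 0.380
  B: x = 0.171, y = 0.297
  C: x = 0.131, y = 0.142
  D: x = 0.601, y = 0.181
Drum-2 feed = drum-1 liquid: z₂ = (0.0966, 0.1714, 0.1309, 0.6011).
Drum 2:
Rachford–Rice: g(ψ₂) = Σ zᵢ(Kᵢ−1)/(1+ψ₂(Kᵢ−1)) = 0.
g(0) = ΣzᵢKᵢ − 1 = 0.970 and g(1) = 1 − Σzᵢ/Kᵢ = -0.138, so a root lies in (0, 1).
Newton iteration, ψ₂⁰ = 0.5:
  ψ₂ = 0.500: g = 0.1241, g' = -0.661 → ψ₂ = 0.688
  ψ₂ = 0.688: g = 0.0147, g' = -0.525 → ψ₂ = 0.716
Converged at ψ₂ = 0.716.
  A: x = 0.017, y = 0.128
  B: x = 0.063, y = 0.214
  C: x = 0.072, y = 0.154
  D: x = 0.848, y = 0.503

y_A (drum 2) = 0.128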